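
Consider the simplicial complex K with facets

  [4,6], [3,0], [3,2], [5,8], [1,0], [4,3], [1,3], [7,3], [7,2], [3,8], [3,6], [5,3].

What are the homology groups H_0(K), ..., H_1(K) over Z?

H_0 = Z,  H_1 = Z^4.

Order the vertices as 0 < 1 < 2 < 3 < 4 < 5 < 6 < 7 < 8. Listing each simplex with vertices in this order, K has dimension 1 with simplices:

  0-simplices (9): [0], [1], [2], [3], [4], [5], [6], [7], [8]
  1-simplices (12): [0,1], [0,3], [1,3], [2,3], [2,7], [3,4], [3,5], [3,6], [3,7], [3,8], [4,6], [5,8]

Hence C_0 ≅ Z^9, C_1 ≅ Z^12.

Boundary ∂_1: C_1 → C_0 maps an edge to its endpoints' difference, ∂[p,q] = q − p. For instance
  ∂[1,3] = [3] − [1].
As a 9×12 matrix over Z this has rank 8, with invariant factors (1,1,1,1,1,1,1,1).

Now H_k = ker ∂_k / im ∂_{k+1}, so:

  H_0: rank C_0 − rank ∂_1 = 9 − 8 = 1, and the invariant factors of ∂_1 are all 1, so H_0 ≅ Z.
  H_1: rank ker ∂_1 − rank ∂_2 = (12 − 8) − 0 = 4, and there is no ∂_2, so H_1 ≅ Z^4.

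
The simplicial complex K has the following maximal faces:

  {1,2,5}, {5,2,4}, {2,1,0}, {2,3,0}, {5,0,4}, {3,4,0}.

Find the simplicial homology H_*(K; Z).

We work with the vertex ordering 0 < 1 < 2 < 3 < 4 < 5. The simplices of K, each written with vertices in increasing order, are:

  0-simplices (6): [0], [1], [2], [3], [4], [5]
  1-simplices (12): [0,1], [0,2], [0,3], [0,4], [0,5], [1,2], [1,5], [2,3], [2,4], [2,5], [3,4], [4,5]
  2-simplices (6): [0,1,2], [0,2,3], [0,3,4], [0,4,5], [1,2,5], [2,4,5]

so the chain groups are C_0 ≅ Z^6, C_1 ≅ Z^12, C_2 ≅ Z^6.

The boundary map ∂_1: C_1 → C_0 sends each edge [p,q] (with p < q) to q − p. For instance
  ∂[0,5] = [5] − [0].
The 6×12 boundary matrix has rank 5 and Smith normal form diag(1,1,1,1,1).

∂_2: C_2 → C_1 acts by ∂[p,q,r] = [q,r] − [p,r] + [p,q]. For instance
  ∂[2,4,5] = [4,5] − [2,5] + [2,4],
  ∂[1,2,5] = [2,5] − [1,5] + [1,2].
As a 12×6 matrix over Z this has rank 6, with invariant factors (1,1,1,1,1,1).

From H_k ≅ ker(∂_k) / im(∂_{k+1}) we obtain:

  H_0: rank C_0 − rank ∂_1 = 6 − 5 = 1, and the invariant factors of ∂_1 are all 1, so H_0 ≅ Z.
  H_1: rank ker ∂_1 − rank ∂_2 = (12 − 5) − 6 = 1, and the invariant factors of ∂_2 are all 1, so H_1 ≅ Z.
  H_2: rank ker ∂_2 − rank ∂_3 = (6 − 6) − 0 = 0, and there is no ∂_3, so H_2 ≅ 0.

H_0 ≅ Z,  H_1 ≅ Z,  H_2 = 0.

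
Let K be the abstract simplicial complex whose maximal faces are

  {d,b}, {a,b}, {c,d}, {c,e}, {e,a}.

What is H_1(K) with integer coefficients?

Take the total order a < b < c < d < e on the vertex set. Then K (dimension 1) consists of the simplices:

  0-simplices (5): a, b, c, d, e
  1-simplices (5): ab, ae, bd, cd, ce

giving chain groups C_0 ≅ Z^5, C_1 ≅ Z^5.

The boundary map ∂_1: C_1 → C_0 is given by ∂[p,q] = [q] − [p].
As a 5×5 matrix over Z this has rank 4, with invariant factors (1,1,1,1).

Reading off H_k = ker ∂_k / im ∂_{k+1}:

  H_1: rank ker ∂_1 − rank ∂_2 = (5 − 4) − 0 = 1, and there is no ∂_2, so H_1 = Z.

H_1 ≅ Z.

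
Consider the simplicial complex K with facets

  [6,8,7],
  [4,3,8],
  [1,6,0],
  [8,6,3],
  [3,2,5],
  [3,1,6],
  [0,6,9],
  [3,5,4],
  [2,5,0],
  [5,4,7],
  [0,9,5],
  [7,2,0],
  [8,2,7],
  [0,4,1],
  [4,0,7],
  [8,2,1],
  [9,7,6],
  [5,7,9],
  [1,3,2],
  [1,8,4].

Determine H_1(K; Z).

Take the total order 0 < 1 < 2 < 3 < 4 < 5 < 6 < 7 < 8 < 9 on the vertex set. Then K (dimension 2) consists of the simplices:

  0-simplices (10): [0], [1], [2], [3], [4], [5], [6], [7], [8], [9]
  1-simplices (30): (30 of them)
  2-simplices (20): (20 of them)

so the chain groups are C_0 ≅ Z^10, C_1 ≅ Z^30, C_2 ≅ Z^20.

The boundary map ∂_1: C_1 → C_0 sends each edge [p,q] (with p < q) to q − p. For instance
  ∂[0,1] = [1] − [0].
This gives a 10×30 integer matrix of rank 9; reducing to Smith normal form yields diagonal entries (1,1,1,1,1,1,1,1,1).

The boundary map ∂_2: C_2 → C_1 acts by ∂[p,q,r] = [q,r] − [p,r] + [p,q]. For instance
  ∂[6,7,8] = [7,8] − [6,8] + [6,7],
  ∂[0,6,9] = [6,9] − [0,9] + [0,6].
As a 30×20 matrix over Z this has rank 20, with invariant factors (1,1,1,1,1,1,1,1,1,1,1,1,1,1,1,1,1,1,1,2).

Reading off H_k = ker ∂_k / im ∂_{k+1}:

  H_1: rank ker ∂_1 − rank ∂_2 = (30 − 9) − 20 = 1, and ∂_2 has invariant factor 2 > 1, so H_1 = Z ⊕ Z/2.

(K is a triangulation of the Klein bottle.)

H_1 = Z ⊕ Z/2.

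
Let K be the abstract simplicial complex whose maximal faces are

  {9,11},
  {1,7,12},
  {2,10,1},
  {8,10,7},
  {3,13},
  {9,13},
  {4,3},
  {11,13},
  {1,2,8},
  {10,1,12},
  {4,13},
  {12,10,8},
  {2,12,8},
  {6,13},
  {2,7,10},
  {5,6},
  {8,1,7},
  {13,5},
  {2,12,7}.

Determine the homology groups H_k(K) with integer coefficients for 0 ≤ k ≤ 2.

H_0 = Z^2,  H_1 = Z^3 × Z/2,  H_2 = 0.

Take the total order 1 < 2 < 3 < 4 < 5 < 6 < 7 < 8 < 9 < 10 < 11 < 12 < 13 on the vertex set. Then K (dimension 2) consists of the simplices:

  0-simplices (13): [1], [2], [3], [4], [5], [6], [7], [8], [9], [10], [11], [12], [13]
  1-simplices (24): (24 of them)
  2-simplices (10): [1,2,8], [1,2,10], [1,7,8], [1,7,12], [1,10,12], [2,7,10], [2,7,12], [2,8,12], [7,8,10], [8,10,12]

so the chain groups are C_0 ≅ Z^13, C_1 ≅ Z^24, C_2 ≅ Z^10.

Boundary ∂_1: C_1 → C_0 sends each edge [p,q] (with p < q) to q − p. For instance
  ∂[9,11] = [11] − [9].
This gives a 13×24 integer matrix of rank 11; reducing to Smith normal form yields diagonal entries (1,1,1,1,1,1,1,1,1,1,1).

∂_2: C_2 → C_1 acts by ∂[p,q,r] = [q,r] − [p,r] + [p,q]. For instance
  ∂[1,2,10] = [2,10] − [1,10] + [1,2],
  ∂[1,7,12] = [7,12] − [1,12] + [1,7].
The resulting 24×10 matrix has rank 10, and its Smith normal form has invariant factors (1,1,1,1,1,1,1,1,1,2).

From H_k ≅ ker(∂_k) / im(∂_{k+1}) we obtain:

  H_0: rank C_0 − rank ∂_1 = 13 − 11 = 2, and the invariant factors of ∂_1 are all 1, so H_0 = Z^2.
  H_1: rank ker ∂_1 − rank ∂_2 = (24 − 11) − 10 = 3, and ∂_2 has invariant factor 2 > 1, so H_1 = Z^3 × Z/2.
  H_2: rank ker ∂_2 − rank ∂_3 = (10 − 10) − 0 = 0, and there is no ∂_3, so H_2 = 0.

As a check, the Euler characteristic is 13 − 24 + 10 = -1, which agrees with 2 − 3 + 0 = -1.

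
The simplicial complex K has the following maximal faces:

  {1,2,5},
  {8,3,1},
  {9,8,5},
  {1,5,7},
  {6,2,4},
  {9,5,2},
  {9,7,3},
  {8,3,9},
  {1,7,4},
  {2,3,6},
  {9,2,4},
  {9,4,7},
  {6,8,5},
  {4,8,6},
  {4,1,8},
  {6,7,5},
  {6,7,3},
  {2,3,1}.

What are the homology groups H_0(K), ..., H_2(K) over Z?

Order the vertices as 1 < 2 < 3 < 4 < 5 < 6 < 7 < 8 < 9. Listing each simplex with vertices in this order, K has dimension 2 with simplices:

  0-simplices (9): [1], [2], [3], [4], [5], [6], [7], [8], [9]
  1-simplices (27): (27 of them)
  2-simplices (18): [1,2,3], [1,2,5], [1,3,8], [1,4,7], [1,4,8], [1,5,7], [2,3,6], [2,4,6], [2,4,9], [2,5,9], [3,6,7], [3,7,9], [3,8,9], [4,6,8], [4,7,9], [5,6,7], [5,6,8], [5,8,9]

Hence C_0 ≅ Z^9, C_1 ≅ Z^27, C_2 ≅ Z^18.

The boundary map ∂_1: C_1 → C_0 maps an edge to its endpoints' difference, ∂[p,q] = q − p. For instance
  ∂[6,8] = [8] − [6].
As a 9×27 matrix over Z this has rank 8, with invariant factors (1,1,1,1,1,1,1,1).

The boundary map ∂_2: C_2 → C_1 acts by ∂[p,q,r] = [q,r] − [p,r] + [p,q]. For instance
  ∂[1,4,8] = [4,8] − [1,8] + [1,4],
  ∂[1,3,8] = [3,8] − [1,8] + [1,3].
The resulting 27×18 matrix has rank 17, and its Smith normal form has invariant factors (1,1,1,1,1,1,1,1,1,1,1,1,1,1,1,1,1).

From H_k ≅ ker(∂_k) / im(∂_{k+1}) we obtain:

  H_0: rank C_0 − rank ∂_1 = 9 − 8 = 1, and the invariant factors of ∂_1 are all 1, so H_0 ≅ Z.
  H_1: rank ker ∂_1 − rank ∂_2 = (27 − 8) − 17 = 2, and the invariant factors of ∂_2 are all 1, so H_1 ≅ Z^2.
  H_2: rank ker ∂_2 − rank ∂_3 = (18 − 17) − 0 = 1, and there is no ∂_3, so H_2 ≅ Z.

H_0 ≅ Z,  H_1 ≅ Z^2,  H_2 ≅ Z.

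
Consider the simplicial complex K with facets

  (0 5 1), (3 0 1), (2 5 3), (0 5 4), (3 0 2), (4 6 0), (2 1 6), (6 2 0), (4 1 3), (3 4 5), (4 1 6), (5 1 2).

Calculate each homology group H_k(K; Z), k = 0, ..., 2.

H_0 ≅ Z,  H_1 ≅ Z/2Z,  H_2 = 0.

We work with the vertex ordering 0 < 1 < 2 < 3 < 4 < 5 < 6. The simplices of K, each written with vertices in increasing order, are:

  0-simplices (7): [0], [1], [2], [3], [4], [5], [6]
  1-simplices (18): [0,1], [0,2], [0,3], [0,4], [0,5], [0,6], [1,2], [1,3], [1,4], [1,5], [1,6], [2,3], [2,5], [2,6], [3,4], [3,5], [4,5], [4,6]
  2-simplices (12): [0,1,3], [0,1,5], [0,2,3], [0,2,6], [0,4,5], [0,4,6], [1,2,5], [1,2,6], [1,3,4], [1,4,6], [2,3,5], [3,4,5]

giving chain groups C_0 ≅ Z^7, C_1 ≅ Z^18, C_2 ≅ Z^12.

∂_1: C_1 → C_0 maps an edge to its endpoints' difference, ∂[p,q] = q − p.
This gives a 7×18 integer matrix of rank 6; reducing to Smith normal form yields diagonal entries (1,1,1,1,1,1).

∂_2: C_2 → C_1 sends each 2-simplex [p,q,r] to [q,r] − [p,r] + [p,q]. For instance
  ∂[0,1,5] = [1,5] − [0,5] + [0,1],
  ∂[1,4,6] = [4,6] − [1,6] + [1,4].
The resulting 18×12 matrix has rank 12, and its Smith normal form has invariant factors (1,1,1,1,1,1,1,1,1,1,1,2).

Now H_k = ker ∂_k / im ∂_{k+1}, so:

  H_0: rank C_0 − rank ∂_1 = 7 − 6 = 1, and the invariant factors of ∂_1 are all 1, so H_0 ≅ Z.
  H_1: rank ker ∂_1 − rank ∂_2 = (18 − 6) − 12 = 0, and ∂_2 has invariant factor 2 > 1, so H_1 ≅ Z/2Z.
  H_2: rank ker ∂_2 − rank ∂_3 = (12 − 12) − 0 = 0, and there is no ∂_3, so H_2 ≅ 0.

As a check, the Euler characteristic is 7 − 18 + 12 = 1, which agrees with 1 − 0 + 0 = 1.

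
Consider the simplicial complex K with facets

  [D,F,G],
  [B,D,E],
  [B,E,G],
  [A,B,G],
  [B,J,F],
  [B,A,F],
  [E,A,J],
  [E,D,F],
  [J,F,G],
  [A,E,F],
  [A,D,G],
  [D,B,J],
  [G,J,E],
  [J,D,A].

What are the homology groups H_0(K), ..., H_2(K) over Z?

Take the total order A < B < D < E < F < G < J on the vertex set. Then K (dimension 2) consists of the simplices:

  0-simplices (7): A, B, D, E, F, G, J
  1-simplices (21): AB, AD, AE, AF, AG, AJ, BD, BE, BF, BG, BJ, DE, DF, DG, DJ, EF, EG, EJ, FG, FJ, GJ
  2-simplices (14): ABF, ABG, ADG, ADJ, AEF, AEJ, BDE, BDJ, BEG, BFJ, DEF, DFG, EGJ, FGJ

giving chain groups C_0 ≅ Z^7, C_1 ≅ Z^21, C_2 ≅ Z^14.

∂_1: C_1 → C_0 sends each edge [p,q] (with p < q) to q − p.
The resulting 7×21 matrix has rank 6, and its Smith normal form has invariant factors (1,1,1,1,1,1).

Boundary ∂_2: C_2 → C_1 acts by ∂[p,q,r] = [q,r] − [p,r] + [p,q]. For instance
  ∂BEG = EG − BG + BE,
  ∂BDE = DE − BE + BD.
As a 21×14 matrix over Z this has rank 13, with invariant factors (1,1,1,1,1,1,1,1,1,1,1,1,1).

Computing H_k = (kernel of ∂_k) / (image of ∂_{k+1}):

  H_0: rank C_0 − rank ∂_1 = 7 − 6 = 1, and the invariant factors of ∂_1 are all 1, so H_0 = Z.
  H_1: rank ker ∂_1 − rank ∂_2 = (21 − 6) − 13 = 2, and the invariant factors of ∂_2 are all 1, so H_1 = Z^2.
  H_2: rank ker ∂_2 − rank ∂_3 = (14 − 13) − 0 = 1, and there is no ∂_3, so H_2 = Z.

(K is a triangulation of the torus T^2.)

H_0 = Z,  H_1 = Z^2,  H_2 = Z.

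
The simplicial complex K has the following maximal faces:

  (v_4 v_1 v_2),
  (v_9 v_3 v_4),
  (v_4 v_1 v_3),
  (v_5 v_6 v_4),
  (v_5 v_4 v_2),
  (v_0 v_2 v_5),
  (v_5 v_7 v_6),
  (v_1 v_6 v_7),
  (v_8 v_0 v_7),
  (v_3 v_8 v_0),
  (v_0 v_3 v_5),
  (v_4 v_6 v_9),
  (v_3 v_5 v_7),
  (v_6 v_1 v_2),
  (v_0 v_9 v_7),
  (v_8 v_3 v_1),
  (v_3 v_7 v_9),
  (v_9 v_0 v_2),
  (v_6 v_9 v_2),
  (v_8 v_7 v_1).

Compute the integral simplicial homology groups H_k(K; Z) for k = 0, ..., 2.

H_0 = Z,  H_1 = Z ⊕ Z/2,  H_2 = 0.

Take the total order v_0 < v_1 < v_2 < v_3 < v_4 < v_5 < v_6 < v_7 < v_8 < v_9 on the vertex set. Then K (dimension 2) consists of the simplices:

  0-simplices (10): [v_0], [v_1], [v_2], [v_3], [v_4], [v_5], [v_6], [v_7], [v_8], [v_9]
  1-simplices (30): (30 of them)
  2-simplices (20): (20 of them)

so the chain groups are C_0 ≅ Z^10, C_1 ≅ Z^30, C_2 ≅ Z^20.

The boundary map ∂_1: C_1 → C_0 is given by ∂[p,q] = [q] − [p]. For instance
  ∂[v_0,v_2] = [v_2] − [v_0].
This gives a 10×30 integer matrix of rank 9; reducing to Smith normal form yields diagonal entries (1,1,1,1,1,1,1,1,1).

The boundary map ∂_2: C_2 → C_1 sends each 2-simplex [p,q,r] to [q,r] − [p,r] + [p,q]. For instance
  ∂[v_0,v_2,v_5] = [v_2,v_5] − [v_0,v_5] + [v_0,v_2],
  ∂[v_0,v_3,v_5] = [v_3,v_5] − [v_0,v_5] + [v_0,v_3].
The resulting 30×20 matrix has rank 20, and its Smith normal form has invariant factors (1,1,1,1,1,1,1,1,1,1,1,1,1,1,1,1,1,1,1,2).

From H_k ≅ ker(∂_k) / im(∂_{k+1}) we obtain:

  H_0: rank C_0 − rank ∂_1 = 10 − 9 = 1, and the invariant factors of ∂_1 are all 1, so H_0 = Z.
  H_1: rank ker ∂_1 − rank ∂_2 = (30 − 9) − 20 = 1, and ∂_2 has invariant factor 2 > 1, so H_1 = Z ⊕ Z/2.
  H_2: rank ker ∂_2 − rank ∂_3 = (20 − 20) − 0 = 0, and there is no ∂_3, so H_2 = 0.

As a check, the Euler characteristic is 10 − 30 + 20 = 0, which agrees with 1 − 1 + 0 = 0.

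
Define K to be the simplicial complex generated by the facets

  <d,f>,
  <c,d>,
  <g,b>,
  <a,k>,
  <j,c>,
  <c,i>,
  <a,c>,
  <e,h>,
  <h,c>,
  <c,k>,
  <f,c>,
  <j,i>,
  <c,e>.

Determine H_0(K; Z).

Take the total order a < b < c < d < e < f < g < h < i < j < k on the vertex set. Then K (dimension 1) consists of the simplices:

  0-simplices (11): a, b, c, d, e, f, g, h, i, j, k
  1-simplices (13): ac, ak, bg, cd, ce, cf, ch, ci, cj, ck, df, eh, ij

giving chain groups C_0 ≅ Z^11, C_1 ≅ Z^13.

∂_1: C_1 → C_0 maps an edge to its endpoints' difference, ∂[p,q] = q − p. For instance
  ∂ci = i − c.
As a 11×13 matrix over Z this has rank 9, with invariant factors (1,1,1,1,1,1,1,1,1).

Now H_k = ker ∂_k / im ∂_{k+1}, so:

  H_0: rank C_0 − rank ∂_1 = 11 − 9 = 2, and the invariant factors of ∂_1 are all 1, so H_0 ≅ Z^2.

(K is a triangulation of the disjoint union of the 1-simplex and a wedge of 4 circles.)

H_0 ≅ Z^2.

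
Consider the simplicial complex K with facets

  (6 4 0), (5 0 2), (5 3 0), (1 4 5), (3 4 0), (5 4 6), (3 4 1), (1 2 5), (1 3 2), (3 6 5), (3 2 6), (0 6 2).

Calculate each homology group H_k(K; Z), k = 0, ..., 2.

H_0 ≅ Z,  H_1 ≅ Z/2,  H_2 = 0.

Fix the vertex order 0 < 1 < 2 < 3 < 4 < 5 < 6 and write every simplex with vertices in increasing order. Then dim K = 2 and the simplices of K are:

  0-simplices (7): [0], [1], [2], [3], [4], [5], [6]
  1-simplices (18): [0,2], [0,3], [0,4], [0,5], [0,6], [1,2], [1,3], [1,4], [1,5], [2,3], [2,5], [2,6], [3,4], [3,5], [3,6], [4,5], [4,6], [5,6]
  2-simplices (12): [0,2,5], [0,2,6], [0,3,4], [0,3,5], [0,4,6], [1,2,3], [1,2,5], [1,3,4], [1,4,5], [2,3,6], [3,5,6], [4,5,6]

so the chain groups are C_0 ≅ Z^7, C_1 ≅ Z^18, C_2 ≅ Z^12.

Boundary ∂_1: C_1 → C_0 maps an edge to its endpoints' difference, ∂[p,q] = q − p.
The 7×18 boundary matrix has rank 6 and Smith normal form diag(1,1,1,1,1,1).

∂_2: C_2 → C_1 maps a triangle to the signed sum of its edges. For instance
  ∂[3,5,6] = [5,6] − [3,6] + [3,5],
  ∂[0,2,6] = [2,6] − [0,6] + [0,2].
This gives a 18×12 integer matrix of rank 12; reducing to Smith normal form yields diagonal entries (1,1,1,1,1,1,1,1,1,1,1,2).

Reading off H_k = ker ∂_k / im ∂_{k+1}:

  H_0: rank C_0 − rank ∂_1 = 7 − 6 = 1, and the invariant factors of ∂_1 are all 1, so H_0 ≅ Z.
  H_1: rank ker ∂_1 − rank ∂_2 = (18 − 6) − 12 = 0, and ∂_2 has invariant factor 2 > 1, so H_1 ≅ Z/2.
  H_2: rank ker ∂_2 − rank ∂_3 = (12 − 12) − 0 = 0, and there is no ∂_3, so H_2 ≅ 0.

As a check, the Euler characteristic is 7 − 18 + 12 = 1, which agrees with 1 − 0 + 0 = 1.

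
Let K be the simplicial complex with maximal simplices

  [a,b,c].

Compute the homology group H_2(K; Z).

H_2 = 0.

We work with the vertex ordering a < b < c. The simplices of K, each written with vertices in increasing order, are:

  0-simplices (3): a, b, c
  1-simplices (3): ab, ac, bc
  2-simplices (1): abc

so the chain groups are C_0 ≅ Z^3, C_1 ≅ Z^3, C_2 ≅ Z^1.

∂_1: C_1 → C_0 is given by ∂[p,q] = [q] − [p]. For instance
  ∂ab = b − a.
This gives a 3×3 integer matrix of rank 2; reducing to Smith normal form yields diagonal entries (1,1).

The boundary map ∂_2: C_2 → C_1 maps a triangle to the signed sum of its edges. For instance
  ∂abc = bc − ac + ab.
The 3×1 boundary matrix has rank 1 and Smith normal form diag(1).

Computing H_k = (kernel of ∂_k) / (image of ∂_{k+1}):

  H_2: rank ker ∂_2 − rank ∂_3 = (1 − 1) − 0 = 0, and there is no ∂_3, so H_2 = 0.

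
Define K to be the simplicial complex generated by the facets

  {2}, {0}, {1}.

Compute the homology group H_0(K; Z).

K has 3 vertices.
rank ∂_0 = 0, rank ∂_1 = 0 ⇒ b_0 = 3 − 0 − 0 = 3. So H_0 ≅ Z^3.

H_0 = Z^3.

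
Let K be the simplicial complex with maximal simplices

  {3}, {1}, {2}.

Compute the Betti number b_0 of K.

b_0 = 3.

Fix the vertex order 1 < 2 < 3 and write every simplex with vertices in increasing order. Then dim K = 0 and the simplices of K are:

  0-simplices (3): [1], [2], [3]

giving chain groups C_0 ≅ Z^3.

From H_k ≅ ker(∂_k) / im(∂_{k+1}) we obtain:

  H_0: rank C_0 − rank ∂_1 = 3 − 0 = 3, and there is no ∂_1, so H_0 ≅ Z^3.

(K is a triangulation of a set of 3 points.)

Hence the Betti numbers are b_0 = 3.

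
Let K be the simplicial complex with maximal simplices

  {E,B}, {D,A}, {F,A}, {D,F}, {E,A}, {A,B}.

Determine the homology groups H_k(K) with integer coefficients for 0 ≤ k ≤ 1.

Fix the vertex order A < B < D < E < F and write every simplex with vertices in increasing order. Then dim K = 1 and the simplices of K are:

  0-simplices (5): A, B, D, E, F
  1-simplices (6): AB, AD, AE, AF, BE, DF

Hence C_0 ≅ Z^5, C_1 ≅ Z^6.

The boundary map ∂_1: C_1 → C_0 maps an edge to its endpoints' difference, ∂[p,q] = q − p.
This gives a 5×6 integer matrix of rank 4; reducing to Smith normal form yields diagonal entries (1,1,1,1).

Now H_k = ker ∂_k / im ∂_{k+1}, so:

  H_0: rank C_0 − rank ∂_1 = 5 − 4 = 1, and the invariant factors of ∂_1 are all 1, so H_0 ≅ Z.
  H_1: rank ker ∂_1 − rank ∂_2 = (6 − 4) − 0 = 2, and there is no ∂_2, so H_1 ≅ Z^2.

H_0 ≅ Z,  H_1 ≅ Z^2.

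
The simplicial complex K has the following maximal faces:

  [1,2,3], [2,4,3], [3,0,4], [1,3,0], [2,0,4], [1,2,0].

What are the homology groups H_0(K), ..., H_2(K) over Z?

K has 5 vertices, 9 edges, 6 triangles.
rank ∂_0 = 0, rank ∂_1 = 4 ⇒ b_0 = 5 − 0 − 4 = 1; all invariant factors of ∂_1 are 1 so no torsion. So H_0 ≅ Z.
rank ∂_1 = 4, rank ∂_2 = 5 ⇒ b_1 = 9 − 4 − 5 = 0; all invariant factors of ∂_2 are 1 so no torsion. So H_1 ≅ 0.
rank ∂_2 = 5, rank ∂_3 = 0 ⇒ b_2 = 6 − 5 − 0 = 1. So H_2 ≅ Z.

H_0 = Z,  H_1 = 0,  H_2 = Z.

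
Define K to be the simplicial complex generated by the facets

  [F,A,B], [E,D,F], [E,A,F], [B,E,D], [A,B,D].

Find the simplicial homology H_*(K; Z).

Take the total order A < B < D < E < F on the vertex set. Then K (dimension 2) consists of the simplices:

  0-simplices (5): A, B, D, E, F
  1-simplices (10): AB, AD, AE, AF, BD, BE, BF, DE, DF, EF
  2-simplices (5): ABD, ABF, AEF, BDE, DEF

Hence C_0 ≅ Z^5, C_1 ≅ Z^10, C_2 ≅ Z^5.

∂_1: C_1 → C_0 is given by ∂[p,q] = [q] − [p]. For instance
  ∂AE = E − A.
As a 5×10 matrix over Z this has rank 4, with invariant factors (1,1,1,1).

The boundary map ∂_2: C_2 → C_1 maps a triangle to the signed sum of its edges. For instance
  ∂ABD = BD − AD + AB,
  ∂BDE = DE − BE + BD.
The 10×5 boundary matrix has rank 5 and Smith normal form diag(1,1,1,1,1).

From H_k ≅ ker(∂_k) / im(∂_{k+1}) we obtain:

  H_0: rank C_0 − rank ∂_1 = 5 − 4 = 1, and the invariant factors of ∂_1 are all 1, so H_0 = Z.
  H_1: rank ker ∂_1 − rank ∂_2 = (10 − 4) − 5 = 1, and the invariant factors of ∂_2 are all 1, so H_1 = Z.
  H_2: rank ker ∂_2 − rank ∂_3 = (5 − 5) − 0 = 0, and there is no ∂_3, so H_2 = 0.

As a check, the Euler characteristic is 5 − 10 + 5 = 0, which agrees with 1 − 1 + 0 = 0.
(K is a triangulation of the Möbius band.)

H_0 = Z,  H_1 = Z,  H_2 = 0.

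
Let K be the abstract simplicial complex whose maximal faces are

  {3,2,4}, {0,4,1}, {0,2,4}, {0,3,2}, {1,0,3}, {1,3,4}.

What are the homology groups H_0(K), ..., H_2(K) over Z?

H_0 = Z,  H_1 = 0,  H_2 = Z.

K has 5 vertices, 9 edges, 6 triangles.
rank ∂_0 = 0, rank ∂_1 = 4 ⇒ b_0 = 5 − 0 − 4 = 1; all invariant factors of ∂_1 are 1 so no torsion. So H_0 = Z.
rank ∂_1 = 4, rank ∂_2 = 5 ⇒ b_1 = 9 − 4 − 5 = 0; all invariant factors of ∂_2 are 1 so no torsion. So H_1 = 0.
rank ∂_2 = 5, rank ∂_3 = 0 ⇒ b_2 = 6 − 5 − 0 = 1. So H_2 = Z.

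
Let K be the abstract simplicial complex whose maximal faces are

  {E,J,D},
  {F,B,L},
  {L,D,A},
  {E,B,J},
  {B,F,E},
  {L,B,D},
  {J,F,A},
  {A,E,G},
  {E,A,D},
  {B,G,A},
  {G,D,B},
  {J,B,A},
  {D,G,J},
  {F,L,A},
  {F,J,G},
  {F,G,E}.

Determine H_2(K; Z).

H_2 ≅ Z.

Order the vertices as A < B < D < E < F < G < J < L. Listing each simplex with vertices in this order, K has dimension 2 with simplices:

  0-simplices (8): A, B, D, E, F, G, J, L
  1-simplices (24): AB, AD, AE, AF, AG, AJ, AL, BD, BE, BF, BG, BJ, BL, DE, DG, DJ, DL, EF, EG, EJ, FG, FJ, FL, GJ
  2-simplices (16): ABG, ABJ, ADE, ADL, AEG, AFJ, AFL, BDG, BDL, BEF, BEJ, BFL, DEJ, DGJ, EFG, FGJ

giving chain groups C_0 ≅ Z^8, C_1 ≅ Z^24, C_2 ≅ Z^16.

∂_1: C_1 → C_0 is given by ∂[p,q] = [q] − [p]. For instance
  ∂AG = G − A.
As a 8×24 matrix over Z this has rank 7, with invariant factors (1,1,1,1,1,1,1).

Boundary ∂_2: C_2 → C_1 sends each 2-simplex [p,q,r] to [q,r] − [p,r] + [p,q]. For instance
  ∂ABG = BG − AG + AB,
  ∂BEF = EF − BF + BE.
The resulting 24×16 matrix has rank 15, and its Smith normal form has invariant factors (1,1,1,1,1,1,1,1,1,1,1,1,1,1,1).

Now H_k = ker ∂_k / im ∂_{k+1}, so:

  H_2: rank ker ∂_2 − rank ∂_3 = (16 − 15) − 0 = 1, and there is no ∂_3, so H_2 = Z.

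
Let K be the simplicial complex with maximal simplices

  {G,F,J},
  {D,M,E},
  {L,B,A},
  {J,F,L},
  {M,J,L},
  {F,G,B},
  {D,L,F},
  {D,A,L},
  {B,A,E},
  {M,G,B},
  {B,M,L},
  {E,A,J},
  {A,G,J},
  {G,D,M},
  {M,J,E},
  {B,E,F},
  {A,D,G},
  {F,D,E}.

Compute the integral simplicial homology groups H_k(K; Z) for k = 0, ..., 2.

Order the vertices as A < B < D < E < F < G < J < L < M. Listing each simplex with vertices in this order, K has dimension 2 with simplices:

  0-simplices (9): A, B, D, E, F, G, J, L, M
  1-simplices (27): AB, AD, AE, AG, AJ, AL, BE, BF, BG, BL, BM, DE, DF, DG, DL, DM, EF, EJ, EM, FG, FJ, FL, GJ, GM, JL, JM, LM
  2-simplices (18): ABE, ABL, ADG, ADL, AEJ, AGJ, BEF, BFG, BGM, BLM, DEF, DEM, DFL, DGM, EJM, FGJ, FJL, JLM

Hence C_0 ≅ Z^9, C_1 ≅ Z^27, C_2 ≅ Z^18.

The boundary map ∂_1: C_1 → C_0 maps an edge to its endpoints' difference, ∂[p,q] = q − p.
This gives a 9×27 integer matrix of rank 8; reducing to Smith normal form yields diagonal entries (1,1,1,1,1,1,1,1).

The boundary map ∂_2: C_2 → C_1 acts by ∂[p,q,r] = [q,r] − [p,r] + [p,q]. For instance
  ∂ADL = DL − AL + AD,
  ∂BEF = EF − BF + BE.
The resulting 27×18 matrix has rank 17, and its Smith normal form has invariant factors (1,1,1,1,1,1,1,1,1,1,1,1,1,1,1,1,1).

Now H_k = ker ∂_k / im ∂_{k+1}, so:

  H_0: rank C_0 − rank ∂_1 = 9 − 8 = 1, and the invariant factors of ∂_1 are all 1, so H_0 ≅ Z.
  H_1: rank ker ∂_1 − rank ∂_2 = (27 − 8) − 17 = 2, and the invariant factors of ∂_2 are all 1, so H_1 ≅ Z^2.
  H_2: rank ker ∂_2 − rank ∂_3 = (18 − 17) − 0 = 1, and there is no ∂_3, so H_2 ≅ Z.

As a check, the Euler characteristic is 9 − 27 + 18 = 0, which agrees with 1 − 2 + 1 = 0.

H_0 = Z,  H_1 = Z^2,  H_2 = Z.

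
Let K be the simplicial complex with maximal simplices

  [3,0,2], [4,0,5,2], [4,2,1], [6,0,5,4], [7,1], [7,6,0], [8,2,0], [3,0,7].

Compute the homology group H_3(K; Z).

H_3 ≅ 0.

We work with the vertex ordering 0 < 1 < 2 < 3 < 4 < 5 < 6 < 7 < 8. The simplices of K, each written with vertices in increasing order, are:

  0-simplices (9): [0], [1], [2], [3], [4], [5], [6], [7], [8]
  1-simplices (19): [0,2], [0,3], [0,4], [0,5], [0,6], [0,7], [0,8], [1,2], [1,4], [1,7], [2,3], [2,4], [2,5], [2,8], [3,7], [4,5], [4,6], [5,6], [6,7]
  2-simplices (12): [0,2,3], [0,2,4], [0,2,5], [0,2,8], [0,3,7], [0,4,5], [0,4,6], [0,5,6], [0,6,7], [1,2,4], [2,4,5], [4,5,6]
  3-simplices (2): [0,2,4,5], [0,4,5,6]

so the chain groups are C_0 ≅ Z^9, C_1 ≅ Z^19, C_2 ≅ Z^12, C_3 ≅ Z^2.

The boundary map ∂_1: C_1 → C_0 sends each edge [p,q] (with p < q) to q − p. For instance
  ∂[3,7] = [7] − [3].
The resulting 9×19 matrix has rank 8, and its Smith normal form has invariant factors (1,1,1,1,1,1,1,1).

The boundary map ∂_2: C_2 → C_1 maps a triangle to the signed sum of its edges. For instance
  ∂[0,4,6] = [4,6] − [0,6] + [0,4],
  ∂[0,2,5] = [2,5] − [0,5] + [0,2].
This gives a 19×12 integer matrix of rank 10; reducing to Smith normal form yields diagonal entries (1,1,1,1,1,1,1,1,1,1).

Boundary ∂_3: C_3 → C_2 sends each 3-simplex σ to the alternating sum Σ_i (−1)^i (σ with its i-th vertex removed). For instance
  ∂[0,4,5,6] = [4,5,6] − [0,5,6] + [0,4,6] − [0,4,5],
  ∂[0,2,4,5] = [2,4,5] − [0,4,5] + [0,2,5] − [0,2,4].
The resulting 12×2 matrix has rank 2, and its Smith normal form has invariant factors (1,1).

Reading off H_k = ker ∂_k / im ∂_{k+1}:

  H_3: rank ker ∂_3 − rank ∂_4 = (2 − 2) − 0 = 0, and there is no ∂_4, so H_3 = 0.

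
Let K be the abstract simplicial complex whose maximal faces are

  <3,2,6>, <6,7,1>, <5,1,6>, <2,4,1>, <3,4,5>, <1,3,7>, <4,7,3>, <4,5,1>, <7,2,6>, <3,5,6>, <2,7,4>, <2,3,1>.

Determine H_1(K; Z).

We work with the vertex ordering 1 < 2 < 3 < 4 < 5 < 6 < 7. The simplices of K, each written with vertices in increasing order, are:

  0-simplices (7): [1], [2], [3], [4], [5], [6], [7]
  1-simplices (18): [1,2], [1,3], [1,4], [1,5], [1,6], [1,7], [2,3], [2,4], [2,6], [2,7], [3,4], [3,5], [3,6], [3,7], [4,5], [4,7], [5,6], [6,7]
  2-simplices (12): [1,2,3], [1,2,4], [1,3,7], [1,4,5], [1,5,6], [1,6,7], [2,3,6], [2,4,7], [2,6,7], [3,4,5], [3,4,7], [3,5,6]

giving chain groups C_0 ≅ Z^7, C_1 ≅ Z^18, C_2 ≅ Z^12.

∂_1: C_1 → C_0 maps an edge to its endpoints' difference, ∂[p,q] = q − p.
The 7×18 boundary matrix has rank 6 and Smith normal form diag(1,1,1,1,1,1).

The boundary map ∂_2: C_2 → C_1 sends each 2-simplex [p,q,r] to [q,r] − [p,r] + [p,q]. For instance
  ∂[1,2,4] = [2,4] − [1,4] + [1,2],
  ∂[3,5,6] = [5,6] − [3,6] + [3,5].
The resulting 18×12 matrix has rank 12, and its Smith normal form has invariant factors (1,1,1,1,1,1,1,1,1,1,1,2).

Computing H_k = (kernel of ∂_k) / (image of ∂_{k+1}):

  H_1: rank ker ∂_1 − rank ∂_2 = (18 − 6) − 12 = 0, and ∂_2 has invariant factor 2 > 1, so H_1 = Z/2.

H_1 ≅ Z/2.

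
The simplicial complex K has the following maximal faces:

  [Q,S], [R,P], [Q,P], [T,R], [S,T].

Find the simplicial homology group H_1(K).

H_1 = Z.

Take the total order P < Q < R < S < T on the vertex set. Then K (dimension 1) consists of the simplices:

  0-simplices (5): P, Q, R, S, T
  1-simplices (5): PQ, PR, QS, RT, ST

giving chain groups C_0 ≅ Z^5, C_1 ≅ Z^5.

Boundary ∂_1: C_1 → C_0 is given by ∂[p,q] = [q] − [p]. For instance
  ∂PQ = Q − P.
As a 5×5 matrix over Z this has rank 4, with invariant factors (1,1,1,1).

Now H_k = ker ∂_k / im ∂_{k+1}, so:

  H_1: rank ker ∂_1 − rank ∂_2 = (5 − 4) − 0 = 1, and there is no ∂_2, so H_1 ≅ Z.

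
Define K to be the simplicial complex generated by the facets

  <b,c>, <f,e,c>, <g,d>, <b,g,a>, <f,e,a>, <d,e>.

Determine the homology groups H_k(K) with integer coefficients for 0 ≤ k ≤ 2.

Take the total order a < b < c < d < e < f < g on the vertex set. Then K (dimension 2) consists of the simplices:

  0-simplices (7): a, b, c, d, e, f, g
  1-simplices (11): ab, ae, af, ag, bc, bg, ce, cf, de, dg, ef
  2-simplices (3): abg, aef, cef

giving chain groups C_0 ≅ Z^7, C_1 ≅ Z^11, C_2 ≅ Z^3.

Boundary ∂_1: C_1 → C_0 sends each edge [p,q] (with p < q) to q − p. For instance
  ∂ab = b − a.
The resulting 7×11 matrix has rank 6, and its Smith normal form has invariant factors (1,1,1,1,1,1).

∂_2: C_2 → C_1 maps a triangle to the signed sum of its edges. For instance
  ∂abg = bg − ag + ab,
  ∂cef = ef − cf + ce.
The resulting 11×3 matrix has rank 3, and its Smith normal form has invariant factors (1,1,1).

Computing H_k = (kernel of ∂_k) / (image of ∂_{k+1}):

  H_0: rank C_0 − rank ∂_1 = 7 − 6 = 1, and the invariant factors of ∂_1 are all 1, so H_0 = Z.
  H_1: rank ker ∂_1 − rank ∂_2 = (11 − 6) − 3 = 2, and the invariant factors of ∂_2 are all 1, so H_1 = Z^2.
  H_2: rank ker ∂_2 − rank ∂_3 = (3 − 3) − 0 = 0, and there is no ∂_3, so H_2 = 0.

H_0 = Z,  H_1 = Z^2,  H_2 = 0.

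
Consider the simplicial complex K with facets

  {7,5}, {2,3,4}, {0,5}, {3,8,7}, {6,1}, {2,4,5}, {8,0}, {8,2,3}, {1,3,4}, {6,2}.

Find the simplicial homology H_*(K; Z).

K has 9 vertices, 16 edges, 5 triangles.
rank ∂_0 = 0, rank ∂_1 = 8 ⇒ b_0 = 9 − 0 − 8 = 1; all invariant factors of ∂_1 are 1 so no torsion. So H_0 ≅ Z.
rank ∂_1 = 8, rank ∂_2 = 5 ⇒ b_1 = 16 − 8 − 5 = 3; all invariant factors of ∂_2 are 1 so no torsion. So H_1 ≅ Z^3.
rank ∂_2 = 5, rank ∂_3 = 0 ⇒ b_2 = 5 − 5 − 0 = 0. So H_2 ≅ 0.

H_0 ≅ Z,  H_1 ≅ Z^3,  H_2 = 0.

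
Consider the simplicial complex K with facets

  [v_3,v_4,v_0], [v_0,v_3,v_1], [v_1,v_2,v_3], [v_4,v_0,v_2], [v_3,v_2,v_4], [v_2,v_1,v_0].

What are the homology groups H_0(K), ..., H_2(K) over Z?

H_0 ≅ Z,  H_1 = 0,  H_2 ≅ Z.

K has 5 vertices, 9 edges, 6 triangles.
rank ∂_0 = 0, rank ∂_1 = 4 ⇒ b_0 = 5 − 0 − 4 = 1; all invariant factors of ∂_1 are 1 so no torsion. So H_0 = Z.
rank ∂_1 = 4, rank ∂_2 = 5 ⇒ b_1 = 9 − 4 − 5 = 0; all invariant factors of ∂_2 are 1 so no torsion. So H_1 = 0.
rank ∂_2 = 5, rank ∂_3 = 0 ⇒ b_2 = 6 − 5 − 0 = 1. So H_2 = Z.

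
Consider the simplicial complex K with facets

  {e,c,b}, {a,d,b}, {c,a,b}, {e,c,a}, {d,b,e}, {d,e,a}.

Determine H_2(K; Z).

Take the total order a < b < c < d < e on the vertex set. Then K (dimension 2) consists of the simplices:

  0-simplices (5): a, b, c, d, e
  1-simplices (9): ab, ac, ad, ae, bc, bd, be, ce, de
  2-simplices (6): abc, abd, ace, ade, bce, bde

so the chain groups are C_0 ≅ Z^5, C_1 ≅ Z^9, C_2 ≅ Z^6.

The boundary map ∂_1: C_1 → C_0 is given by ∂[p,q] = [q] − [p].
This gives a 5×9 integer matrix of rank 4; reducing to Smith normal form yields diagonal entries (1,1,1,1).

Boundary ∂_2: C_2 → C_1 sends each 2-simplex [p,q,r] to [q,r] − [p,r] + [p,q]. For instance
  ∂bde = de − be + bd,
  ∂abd = bd − ad + ab.
As a 9×6 matrix over Z this has rank 5, with invariant factors (1,1,1,1,1).

Computing H_k = (kernel of ∂_k) / (image of ∂_{k+1}):

  H_2: rank ker ∂_2 − rank ∂_3 = (6 − 5) − 0 = 1, and there is no ∂_3, so H_2 ≅ Z.

H_2 = Z.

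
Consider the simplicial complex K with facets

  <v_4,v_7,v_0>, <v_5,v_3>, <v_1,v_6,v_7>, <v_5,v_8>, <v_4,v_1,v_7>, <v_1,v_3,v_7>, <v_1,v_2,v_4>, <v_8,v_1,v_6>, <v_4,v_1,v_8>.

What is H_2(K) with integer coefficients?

H_2 = 0.

Order the vertices as v_0 < v_1 < v_2 < v_3 < v_4 < v_5 < v_6 < v_7 < v_8. Listing each simplex with vertices in this order, K has dimension 2 with simplices:

  0-simplices (9): [v_0], [v_1], [v_2], [v_3], [v_4], [v_5], [v_6], [v_7], [v_8]
  1-simplices (16): (16 of them)
  2-simplices (7): [v_0,v_4,v_7], [v_1,v_2,v_4], [v_1,v_3,v_7], [v_1,v_4,v_7], [v_1,v_4,v_8], [v_1,v_6,v_7], [v_1,v_6,v_8]

giving chain groups C_0 ≅ Z^9, C_1 ≅ Z^16, C_2 ≅ Z^7.

Boundary ∂_1: C_1 → C_0 maps an edge to its endpoints' difference, ∂[p,q] = q − p.
As a 9×16 matrix over Z this has rank 8, with invariant factors (1,1,1,1,1,1,1,1).

The boundary map ∂_2: C_2 → C_1 sends each 2-simplex [p,q,r] to [q,r] − [p,r] + [p,q]. For instance
  ∂[v_1,v_4,v_8] = [v_4,v_8] − [v_1,v_8] + [v_1,v_4],
  ∂[v_0,v_4,v_7] = [v_4,v_7] − [v_0,v_7] + [v_0,v_4].
As a 16×7 matrix over Z this has rank 7, with invariant factors (1,1,1,1,1,1,1).

From H_k ≅ ker(∂_k) / im(∂_{k+1}) we obtain:

  H_2: rank ker ∂_2 − rank ∂_3 = (7 − 7) − 0 = 0, and there is no ∂_3, so H_2 = 0.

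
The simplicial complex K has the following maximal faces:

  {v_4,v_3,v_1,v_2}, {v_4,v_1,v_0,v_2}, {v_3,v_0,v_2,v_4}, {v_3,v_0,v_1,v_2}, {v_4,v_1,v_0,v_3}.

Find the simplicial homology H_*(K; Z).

H_0 ≅ Z,  H_1 = 0,  H_2 = 0,  H_3 ≅ Z.

Fix the vertex order v_0 < v_1 < v_2 < v_3 < v_4 and write every simplex with vertices in increasing order. Then dim K = 3 and the simplices of K are:

  0-simplices (5): [v_0], [v_1], [v_2], [v_3], [v_4]
  1-simplices (10): [v_0,v_1], [v_0,v_2], [v_0,v_3], [v_0,v_4], [v_1,v_2], [v_1,v_3], [v_1,v_4], [v_2,v_3], [v_2,v_4], [v_3,v_4]
  2-simplices (10): [v_0,v_1,v_2], [v_0,v_1,v_3], [v_0,v_1,v_4], [v_0,v_2,v_3], [v_0,v_2,v_4], [v_0,v_3,v_4], [v_1,v_2,v_3], [v_1,v_2,v_4], [v_1,v_3,v_4], [v_2,v_3,v_4]
  3-simplices (5): [v_0,v_1,v_2,v_3], [v_0,v_1,v_2,v_4], [v_0,v_1,v_3,v_4], [v_0,v_2,v_3,v_4], [v_1,v_2,v_3,v_4]

Hence C_0 ≅ Z^5, C_1 ≅ Z^10, C_2 ≅ Z^10, C_3 ≅ Z^5.

Boundary ∂_1: C_1 → C_0 sends each edge [p,q] (with p < q) to q − p. For instance
  ∂[v_0,v_2] = [v_2] − [v_0].
This gives a 5×10 integer matrix of rank 4; reducing to Smith normal form yields diagonal entries (1,1,1,1).

∂_2: C_2 → C_1 maps a triangle to the signed sum of its edges. For instance
  ∂[v_2,v_3,v_4] = [v_3,v_4] − [v_2,v_4] + [v_2,v_3],
  ∂[v_0,v_3,v_4] = [v_3,v_4] − [v_0,v_4] + [v_0,v_3].
As a 10×10 matrix over Z this has rank 6, with invariant factors (1,1,1,1,1,1).

The boundary map ∂_3: C_3 → C_2 sends each 3-simplex σ to the alternating sum Σ_i (−1)^i (σ with its i-th vertex removed). For instance
  ∂[v_0,v_1,v_2,v_4] = [v_1,v_2,v_4] − [v_0,v_2,v_4] + [v_0,v_1,v_4] − [v_0,v_1,v_2],
  ∂[v_0,v_1,v_3,v_4] = [v_1,v_3,v_4] − [v_0,v_3,v_4] + [v_0,v_1,v_4] − [v_0,v_1,v_3].
This gives a 10×5 integer matrix of rank 4; reducing to Smith normal form yields diagonal entries (1,1,1,1).

Now H_k = ker ∂_k / im ∂_{k+1}, so:

  H_0: rank C_0 − rank ∂_1 = 5 − 4 = 1, and the invariant factors of ∂_1 are all 1, so H_0 = Z.
  H_1: rank ker ∂_1 − rank ∂_2 = (10 − 4) − 6 = 0, and the invariant factors of ∂_2 are all 1, so H_1 = 0.
  H_2: rank ker ∂_2 − rank ∂_3 = (10 − 6) − 4 = 0, and the invariant factors of ∂_3 are all 1, so H_2 = 0.
  H_3: rank ker ∂_3 − rank ∂_4 = (5 − 4) − 0 = 1, and there is no ∂_4, so H_3 = Z.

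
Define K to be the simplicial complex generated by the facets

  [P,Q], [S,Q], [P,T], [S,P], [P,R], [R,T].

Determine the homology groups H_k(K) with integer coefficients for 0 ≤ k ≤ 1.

H_0 = Z,  H_1 = Z^2.

K has 5 vertices, 6 edges.
rank ∂_0 = 0, rank ∂_1 = 4 ⇒ b_0 = 5 − 0 − 4 = 1; all invariant factors of ∂_1 are 1 so no torsion. So H_0 ≅ Z.
rank ∂_1 = 4, rank ∂_2 = 0 ⇒ b_1 = 6 − 4 − 0 = 2. So H_1 ≅ Z^2.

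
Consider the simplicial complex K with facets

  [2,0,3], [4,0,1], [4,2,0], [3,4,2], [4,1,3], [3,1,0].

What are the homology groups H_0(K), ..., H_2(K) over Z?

Take the total order 0 < 1 < 2 < 3 < 4 on the vertex set. Then K (dimension 2) consists of the simplices:

  0-simplices (5): [0], [1], [2], [3], [4]
  1-simplices (9): [0,1], [0,2], [0,3], [0,4], [1,3], [1,4], [2,3], [2,4], [3,4]
  2-simplices (6): [0,1,3], [0,1,4], [0,2,3], [0,2,4], [1,3,4], [2,3,4]

giving chain groups C_0 ≅ Z^5, C_1 ≅ Z^9, C_2 ≅ Z^6.

The boundary map ∂_1: C_1 → C_0 is given by ∂[p,q] = [q] − [p]. For instance
  ∂[3,4] = [4] − [3].
The resulting 5×9 matrix has rank 4, and its Smith normal form has invariant factors (1,1,1,1).

Boundary ∂_2: C_2 → C_1 sends each 2-simplex [p,q,r] to [q,r] − [p,r] + [p,q]. For instance
  ∂[0,2,4] = [2,4] − [0,4] + [0,2],
  ∂[0,1,3] = [1,3] − [0,3] + [0,1].
The resulting 9×6 matrix has rank 5, and its Smith normal form has invariant factors (1,1,1,1,1).

Computing H_k = (kernel of ∂_k) / (image of ∂_{k+1}):

  H_0: rank C_0 − rank ∂_1 = 5 − 4 = 1, and the invariant factors of ∂_1 are all 1, so H_0 = Z.
  H_1: rank ker ∂_1 − rank ∂_2 = (9 − 4) − 5 = 0, and the invariant factors of ∂_2 are all 1, so H_1 = 0.
  H_2: rank ker ∂_2 − rank ∂_3 = (6 − 5) − 0 = 1, and there is no ∂_3, so H_2 = Z.

(K is a triangulation of the 2-sphere S^2.)

H_0 ≅ Z,  H_1 = 0,  H_2 ≅ Z.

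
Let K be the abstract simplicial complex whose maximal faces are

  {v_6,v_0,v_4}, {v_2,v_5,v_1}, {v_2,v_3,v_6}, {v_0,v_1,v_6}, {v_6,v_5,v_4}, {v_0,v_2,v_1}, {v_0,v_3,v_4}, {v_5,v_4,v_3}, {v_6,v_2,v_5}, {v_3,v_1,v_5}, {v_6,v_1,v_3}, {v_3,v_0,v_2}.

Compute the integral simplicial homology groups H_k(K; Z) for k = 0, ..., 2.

H_0 = Z,  H_1 = Z/2,  H_2 = 0.

Fix the vertex order v_0 < v_1 < v_2 < v_3 < v_4 < v_5 < v_6 and write every simplex with vertices in increasing order. Then dim K = 2 and the simplices of K are:

  0-simplices (7): [v_0], [v_1], [v_2], [v_3], [v_4], [v_5], [v_6]
  1-simplices (18): (18 of them)
  2-simplices (12): (12 of them)

giving chain groups C_0 ≅ Z^7, C_1 ≅ Z^18, C_2 ≅ Z^12.

∂_1: C_1 → C_0 sends each edge [p,q] (with p < q) to q − p. For instance
  ∂[v_2,v_5] = [v_5] − [v_2].
The 7×18 boundary matrix has rank 6 and Smith normal form diag(1,1,1,1,1,1).

∂_2: C_2 → C_1 maps a triangle to the signed sum of its edges. For instance
  ∂[v_3,v_4,v_5] = [v_4,v_5] − [v_3,v_5] + [v_3,v_4],
  ∂[v_2,v_5,v_6] = [v_5,v_6] − [v_2,v_6] + [v_2,v_5].
As a 18×12 matrix over Z this has rank 12, with invariant factors (1,1,1,1,1,1,1,1,1,1,1,2).

Computing H_k = (kernel of ∂_k) / (image of ∂_{k+1}):

  H_0: rank C_0 − rank ∂_1 = 7 − 6 = 1, and the invariant factors of ∂_1 are all 1, so H_0 ≅ Z.
  H_1: rank ker ∂_1 − rank ∂_2 = (18 − 6) − 12 = 0, and ∂_2 has invariant factor 2 > 1, so H_1 ≅ Z/2.
  H_2: rank ker ∂_2 − rank ∂_3 = (12 − 12) − 0 = 0, and there is no ∂_3, so H_2 ≅ 0.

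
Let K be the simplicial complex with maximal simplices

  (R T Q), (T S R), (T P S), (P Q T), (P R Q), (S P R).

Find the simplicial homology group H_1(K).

We work with the vertex ordering P < Q < R < S < T. The simplices of K, each written with vertices in increasing order, are:

  0-simplices (5): P, Q, R, S, T
  1-simplices (9): PQ, PR, PS, PT, QR, QT, RS, RT, ST
  2-simplices (6): PQR, PQT, PRS, PST, QRT, RST

so the chain groups are C_0 ≅ Z^5, C_1 ≅ Z^9, C_2 ≅ Z^6.

∂_1: C_1 → C_0 sends each edge [p,q] (with p < q) to q − p. For instance
  ∂ST = T − S.
As a 5×9 matrix over Z this has rank 4, with invariant factors (1,1,1,1).

The boundary map ∂_2: C_2 → C_1 acts by ∂[p,q,r] = [q,r] − [p,r] + [p,q]. For instance
  ∂PQR = QR − PR + PQ,
  ∂PRS = RS − PS + PR.
The resulting 9×6 matrix has rank 5, and its Smith normal form has invariant factors (1,1,1,1,1).

From H_k ≅ ker(∂_k) / im(∂_{k+1}) we obtain:

  H_1: rank ker ∂_1 − rank ∂_2 = (9 − 4) − 5 = 0, and the invariant factors of ∂_2 are all 1, so H_1 ≅ 0.

H_1 ≅ 0.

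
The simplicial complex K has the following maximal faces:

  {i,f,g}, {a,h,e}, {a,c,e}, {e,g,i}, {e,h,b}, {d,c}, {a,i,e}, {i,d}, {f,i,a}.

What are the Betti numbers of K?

b_0 = 1, b_1 = 1, b_2 = 0.

Fix the vertex order a < b < c < d < e < f < g < h < i and write every simplex with vertices in increasing order. Then dim K = 2 and the simplices of K are:

  0-simplices (9): a, b, c, d, e, f, g, h, i
  1-simplices (16): ac, ae, af, ah, ai, be, bh, cd, ce, di, eg, eh, ei, fg, fi, gi
  2-simplices (7): ace, aeh, aei, afi, beh, egi, fgi

giving chain groups C_0 ≅ Z^9, C_1 ≅ Z^16, C_2 ≅ Z^7.

The boundary map ∂_1: C_1 → C_0 is given by ∂[p,q] = [q] − [p].
This gives a 9×16 integer matrix of rank 8; reducing to Smith normal form yields diagonal entries (1,1,1,1,1,1,1,1).

The boundary map ∂_2: C_2 → C_1 sends each 2-simplex [p,q,r] to [q,r] − [p,r] + [p,q]. For instance
  ∂aeh = eh − ah + ae,
  ∂beh = eh − bh + be.
The 16×7 boundary matrix has rank 7 and Smith normal form diag(1,1,1,1,1,1,1).

Now H_k = ker ∂_k / im ∂_{k+1}, so:

  H_0: rank C_0 − rank ∂_1 = 9 − 8 = 1, and the invariant factors of ∂_1 are all 1, so H_0 = Z.
  H_1: rank ker ∂_1 − rank ∂_2 = (16 − 8) − 7 = 1, and the invariant factors of ∂_2 are all 1, so H_1 = Z.
  H_2: rank ker ∂_2 − rank ∂_3 = (7 − 7) − 0 = 0, and there is no ∂_3, so H_2 = 0.

Hence the Betti numbers are b_0 = 1, b_1 = 1, b_2 = 0.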